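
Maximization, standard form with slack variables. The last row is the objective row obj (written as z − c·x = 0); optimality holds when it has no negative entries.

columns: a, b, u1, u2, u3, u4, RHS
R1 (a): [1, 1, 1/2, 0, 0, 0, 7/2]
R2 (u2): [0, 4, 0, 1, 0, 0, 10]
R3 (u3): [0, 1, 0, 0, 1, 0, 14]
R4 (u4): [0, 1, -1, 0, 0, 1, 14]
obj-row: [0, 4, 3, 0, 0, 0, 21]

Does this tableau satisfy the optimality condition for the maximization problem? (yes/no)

Every obj-row coefficient is ≥ 0, so the tableau is optimal.

yes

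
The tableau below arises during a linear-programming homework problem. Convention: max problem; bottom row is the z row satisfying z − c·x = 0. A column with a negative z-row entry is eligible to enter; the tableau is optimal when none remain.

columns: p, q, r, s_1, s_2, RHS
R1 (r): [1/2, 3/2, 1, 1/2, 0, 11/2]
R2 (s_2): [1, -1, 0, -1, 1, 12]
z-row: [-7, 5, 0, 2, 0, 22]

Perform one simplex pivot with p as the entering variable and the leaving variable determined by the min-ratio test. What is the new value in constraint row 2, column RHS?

1

Ratio test on column p — row 1: (11/2)/(1/2) = 11; row 2: 12/1 = 12. Minimum is 11 at row 1 (r leaves); pivot element 1/2.
Divide row 1 by 1/2; eliminate column p from the other rows.
Row 2 update in column RHS: 12 − 1·11 = 1.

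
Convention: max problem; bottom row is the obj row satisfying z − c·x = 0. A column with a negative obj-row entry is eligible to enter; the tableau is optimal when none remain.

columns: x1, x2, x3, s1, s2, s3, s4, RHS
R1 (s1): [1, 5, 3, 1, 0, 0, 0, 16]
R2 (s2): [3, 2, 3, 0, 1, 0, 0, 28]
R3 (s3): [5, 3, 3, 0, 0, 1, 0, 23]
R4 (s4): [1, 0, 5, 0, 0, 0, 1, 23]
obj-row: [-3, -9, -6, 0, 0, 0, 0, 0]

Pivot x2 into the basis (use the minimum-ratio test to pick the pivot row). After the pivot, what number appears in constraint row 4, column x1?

1

Ratio test on column x2 — row 1: 16/5 = 16/5; row 2: 28/2 = 14; row 3: 23/3 = 23/3; row 4: entry 0 ≤ 0. Minimum is 16/5 at row 1 (s1 leaves); pivot element 5.
Divide row 1 by 5; eliminate column x2 from the other rows.
Row 4 update in column x1: 1 − 0·(1/5) = 1.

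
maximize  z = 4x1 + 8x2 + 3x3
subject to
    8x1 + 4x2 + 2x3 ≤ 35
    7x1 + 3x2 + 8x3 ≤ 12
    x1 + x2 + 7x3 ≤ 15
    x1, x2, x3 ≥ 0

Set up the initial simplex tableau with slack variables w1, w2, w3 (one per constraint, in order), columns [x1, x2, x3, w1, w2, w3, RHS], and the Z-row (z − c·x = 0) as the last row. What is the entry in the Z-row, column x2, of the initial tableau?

-8

The Z-row carries the negated objective coefficients: the x2 entry is -8.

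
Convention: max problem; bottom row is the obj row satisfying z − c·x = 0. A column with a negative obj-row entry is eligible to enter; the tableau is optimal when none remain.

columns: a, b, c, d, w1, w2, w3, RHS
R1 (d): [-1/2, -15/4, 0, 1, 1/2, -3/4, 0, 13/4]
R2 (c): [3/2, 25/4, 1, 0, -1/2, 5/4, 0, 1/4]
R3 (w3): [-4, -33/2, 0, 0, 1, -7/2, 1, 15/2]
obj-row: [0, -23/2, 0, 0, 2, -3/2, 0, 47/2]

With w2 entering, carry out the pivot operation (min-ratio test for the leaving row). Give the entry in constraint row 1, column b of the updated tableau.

Ratio test on column w2 — row 1: entry -3/4 ≤ 0; row 2: (1/4)/(5/4) = 1/5; row 3: entry -7/2 ≤ 0. Minimum is 1/5 at row 2 (c leaves); pivot element 5/4.
Divide row 2 by 5/4; eliminate column w2 from the other rows.
Row 1 update in column b: -15/4 − (-3/4)·5 = 0.

0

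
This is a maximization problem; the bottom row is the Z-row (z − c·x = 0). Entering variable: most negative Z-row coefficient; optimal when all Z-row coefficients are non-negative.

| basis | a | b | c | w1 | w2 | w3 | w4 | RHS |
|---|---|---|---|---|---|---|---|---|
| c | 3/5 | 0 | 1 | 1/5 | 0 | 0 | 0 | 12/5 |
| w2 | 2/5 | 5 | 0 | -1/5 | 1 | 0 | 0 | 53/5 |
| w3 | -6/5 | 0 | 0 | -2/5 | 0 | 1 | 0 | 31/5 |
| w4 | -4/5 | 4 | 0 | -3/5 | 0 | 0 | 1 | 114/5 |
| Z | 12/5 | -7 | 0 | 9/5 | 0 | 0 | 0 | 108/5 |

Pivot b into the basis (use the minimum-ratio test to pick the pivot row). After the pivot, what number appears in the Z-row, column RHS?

Ratio test on column b — row 1: entry 0 ≤ 0; row 2: (53/5)/5 = 53/25; row 3: entry 0 ≤ 0; row 4: (114/5)/4 = 57/10. Minimum is 53/25 at row 2 (w2 leaves); pivot element 5.
Divide row 2 by 5; eliminate column b from the other rows.
Z-row update in column RHS: 108/5 − (-7)·(53/25) = 911/25.

911/25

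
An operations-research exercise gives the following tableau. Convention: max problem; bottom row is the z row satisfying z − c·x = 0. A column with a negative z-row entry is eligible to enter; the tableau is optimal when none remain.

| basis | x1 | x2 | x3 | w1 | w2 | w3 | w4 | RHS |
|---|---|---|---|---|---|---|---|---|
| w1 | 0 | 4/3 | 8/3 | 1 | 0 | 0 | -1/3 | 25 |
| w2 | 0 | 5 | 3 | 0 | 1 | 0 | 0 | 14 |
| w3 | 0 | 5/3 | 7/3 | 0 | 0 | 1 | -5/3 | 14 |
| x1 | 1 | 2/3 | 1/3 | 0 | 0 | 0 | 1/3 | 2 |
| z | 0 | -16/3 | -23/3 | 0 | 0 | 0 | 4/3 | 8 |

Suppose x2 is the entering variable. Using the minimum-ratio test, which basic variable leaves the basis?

Column x2 entries and ratios — w1: 25/(4/3) = 75/4; w2: 14/5 = 14/5; w3: 14/(5/3) = 42/5; x1: 2/(2/3) = 3.
Smallest ratio is 14/5 in the row of w2, so w2 leaves.

w2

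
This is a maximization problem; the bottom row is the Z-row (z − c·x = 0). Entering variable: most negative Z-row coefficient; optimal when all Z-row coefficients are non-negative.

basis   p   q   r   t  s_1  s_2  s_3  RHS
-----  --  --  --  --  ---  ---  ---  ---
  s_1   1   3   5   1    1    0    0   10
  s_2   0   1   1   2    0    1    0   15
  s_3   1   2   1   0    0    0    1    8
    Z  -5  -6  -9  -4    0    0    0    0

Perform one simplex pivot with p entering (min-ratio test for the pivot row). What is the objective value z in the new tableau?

40

Ratio test on column p — row 1: 10/1 = 10; row 2: entry 0 ≤ 0; row 3: 8/1 = 8. Minimum is 8 at row 3 (s_3 leaves); pivot element 1.
Pivot on row 3; the Z-row RHS becomes 0 − (-5)·8 = 40.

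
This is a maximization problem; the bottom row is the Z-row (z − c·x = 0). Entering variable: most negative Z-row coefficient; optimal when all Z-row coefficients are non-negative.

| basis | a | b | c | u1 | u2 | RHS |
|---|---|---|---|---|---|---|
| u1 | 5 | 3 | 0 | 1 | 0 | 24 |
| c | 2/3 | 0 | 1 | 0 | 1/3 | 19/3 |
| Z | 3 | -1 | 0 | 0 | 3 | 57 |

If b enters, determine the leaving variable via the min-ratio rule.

Column b entries and ratios — u1: 24/3 = 8; c: 0 ≤ 0, skip.
Smallest ratio is 8 in the row of u1, so u1 leaves.

u1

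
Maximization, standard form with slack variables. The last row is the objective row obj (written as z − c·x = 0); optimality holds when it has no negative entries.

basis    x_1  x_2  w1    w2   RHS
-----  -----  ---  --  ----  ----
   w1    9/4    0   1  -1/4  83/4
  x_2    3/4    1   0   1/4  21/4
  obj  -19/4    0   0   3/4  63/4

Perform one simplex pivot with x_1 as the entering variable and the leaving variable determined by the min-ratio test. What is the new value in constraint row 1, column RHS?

5

Ratio test on column x_1 — row 1: (83/4)/(9/4) = 83/9; row 2: (21/4)/(3/4) = 7. Minimum is 7 at row 2 (x_2 leaves); pivot element 3/4.
Divide row 2 by 3/4; eliminate column x_1 from the other rows.
Row 1 update in column RHS: 83/4 − (9/4)·7 = 5.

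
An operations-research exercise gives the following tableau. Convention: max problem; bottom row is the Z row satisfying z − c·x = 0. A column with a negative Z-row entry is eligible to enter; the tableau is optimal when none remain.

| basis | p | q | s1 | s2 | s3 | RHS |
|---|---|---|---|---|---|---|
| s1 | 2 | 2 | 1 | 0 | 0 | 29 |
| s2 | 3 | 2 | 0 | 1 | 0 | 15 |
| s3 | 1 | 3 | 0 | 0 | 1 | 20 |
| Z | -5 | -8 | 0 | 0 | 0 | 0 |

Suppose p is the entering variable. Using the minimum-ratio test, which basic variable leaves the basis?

Column p entries and ratios — s1: 29/2 = 29/2; s2: 15/3 = 5; s3: 20/1 = 20.
Smallest ratio is 5 in the row of s2, so s2 leaves.

s2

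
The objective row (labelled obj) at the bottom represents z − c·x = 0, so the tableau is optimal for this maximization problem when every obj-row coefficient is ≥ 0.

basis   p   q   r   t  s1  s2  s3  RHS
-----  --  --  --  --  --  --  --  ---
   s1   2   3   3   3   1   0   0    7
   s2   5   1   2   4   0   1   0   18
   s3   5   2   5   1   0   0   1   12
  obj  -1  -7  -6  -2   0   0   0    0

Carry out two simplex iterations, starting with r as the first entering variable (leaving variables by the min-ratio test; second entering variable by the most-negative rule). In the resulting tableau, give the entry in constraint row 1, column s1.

1/3

Ratio test on column r — row 1: 7/3 = 7/3; row 2: 18/2 = 9; row 3: 12/5 = 12/5. Minimum is 7/3 at row 1 (s1 leaves); pivot element 3.
Divide row 1 by 3; eliminate column r from the other rows.
Second iteration: most negative obj-row entry is -1 in column q, so q enters.
Ratio test on column q — row 1: (7/3)/1 = 7/3; row 2: entry -1 ≤ 0; row 3: entry -3 ≤ 0. Minimum is 7/3 at row 1 (r leaves); pivot element 1.
Divide row 1 by 1; eliminate column q from the other rows.
After both pivots, the entry at constraint row 1, column s1 is 1/3.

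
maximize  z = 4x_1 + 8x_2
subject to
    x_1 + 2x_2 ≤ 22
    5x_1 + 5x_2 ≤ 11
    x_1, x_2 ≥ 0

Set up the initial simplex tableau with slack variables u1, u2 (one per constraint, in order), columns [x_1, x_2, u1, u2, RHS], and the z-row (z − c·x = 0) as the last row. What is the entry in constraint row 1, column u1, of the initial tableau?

Slack u1 belongs to constraint 1; its column is the unit vector e_1, so the entry in row 1 is 1.

1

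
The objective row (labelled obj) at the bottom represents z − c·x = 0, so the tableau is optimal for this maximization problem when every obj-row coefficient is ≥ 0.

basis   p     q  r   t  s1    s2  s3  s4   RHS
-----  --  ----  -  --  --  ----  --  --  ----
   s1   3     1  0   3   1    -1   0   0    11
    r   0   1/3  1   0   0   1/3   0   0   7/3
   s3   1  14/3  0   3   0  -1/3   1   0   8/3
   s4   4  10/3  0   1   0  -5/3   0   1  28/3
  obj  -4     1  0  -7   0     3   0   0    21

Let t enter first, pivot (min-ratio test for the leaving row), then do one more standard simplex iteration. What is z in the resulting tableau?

Ratio test on column t — row 1: 11/3 = 11/3; row 2: entry 0 ≤ 0; row 3: (8/3)/3 = 8/9; row 4: (28/3)/1 = 28/3. Minimum is 8/9 at row 3 (s3 leaves); pivot element 3.
Pivot on row 3; the obj-row RHS becomes 21 − (-7)·(8/9) = 245/9.
Next entering variable (most negative obj-row entry -5/3): p.
Ratio test on column p — row 1: (25/3)/2 = 25/6; row 2: entry 0 ≤ 0; row 3: (8/9)/(1/3) = 8/3; row 4: (76/9)/(11/3) = 76/33. Minimum is 76/33 at row 4 (s4 leaves); pivot element 11/3.
After the second pivot the obj-row RHS is 245/9 − (-5/3)·(76/33) = 1025/33.

1025/33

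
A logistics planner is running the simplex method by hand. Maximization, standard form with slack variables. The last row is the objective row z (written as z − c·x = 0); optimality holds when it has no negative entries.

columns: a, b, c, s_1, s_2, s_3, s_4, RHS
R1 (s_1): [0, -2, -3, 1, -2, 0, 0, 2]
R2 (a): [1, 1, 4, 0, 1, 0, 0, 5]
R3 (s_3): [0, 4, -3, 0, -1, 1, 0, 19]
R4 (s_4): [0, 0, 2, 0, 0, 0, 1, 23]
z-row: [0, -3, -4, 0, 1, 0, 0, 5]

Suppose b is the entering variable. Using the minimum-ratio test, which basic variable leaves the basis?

Column b entries and ratios — s_1: -2 ≤ 0, skip; a: 5/1 = 5; s_3: 19/4 = 19/4; s_4: 0 ≤ 0, skip.
Smallest ratio is 19/4 in the row of s_3, so s_3 leaves.

s_3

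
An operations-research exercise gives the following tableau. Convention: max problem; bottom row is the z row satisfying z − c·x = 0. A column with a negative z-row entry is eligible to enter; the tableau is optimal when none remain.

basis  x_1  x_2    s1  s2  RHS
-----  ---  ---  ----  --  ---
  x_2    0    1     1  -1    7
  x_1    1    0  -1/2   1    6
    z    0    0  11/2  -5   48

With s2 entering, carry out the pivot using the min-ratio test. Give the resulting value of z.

Ratio test on column s2 — row 1: entry -1 ≤ 0; row 2: 6/1 = 6. Minimum is 6 at row 2 (x_1 leaves); pivot element 1.
Pivot on row 2; the z-row RHS becomes 48 − (-5)·6 = 78.

78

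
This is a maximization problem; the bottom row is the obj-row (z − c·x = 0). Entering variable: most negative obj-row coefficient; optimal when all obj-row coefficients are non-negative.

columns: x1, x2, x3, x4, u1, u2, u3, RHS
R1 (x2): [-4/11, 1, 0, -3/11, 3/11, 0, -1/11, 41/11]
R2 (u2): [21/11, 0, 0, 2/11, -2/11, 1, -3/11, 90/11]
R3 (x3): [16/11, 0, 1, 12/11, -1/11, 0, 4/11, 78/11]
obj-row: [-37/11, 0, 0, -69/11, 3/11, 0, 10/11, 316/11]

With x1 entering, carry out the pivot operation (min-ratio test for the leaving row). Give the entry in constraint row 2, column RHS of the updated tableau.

Ratio test on column x1 — row 1: entry -4/11 ≤ 0; row 2: (90/11)/(21/11) = 30/7; row 3: (78/11)/(16/11) = 39/8. Minimum is 30/7 at row 2 (u2 leaves); pivot element 21/11.
Divide row 2 by 21/11; eliminate column x1 from the other rows.
In the new row 2, the RHS entry is the old entry divided by the pivot: (90/11)/(21/11) = 30/7.

30/7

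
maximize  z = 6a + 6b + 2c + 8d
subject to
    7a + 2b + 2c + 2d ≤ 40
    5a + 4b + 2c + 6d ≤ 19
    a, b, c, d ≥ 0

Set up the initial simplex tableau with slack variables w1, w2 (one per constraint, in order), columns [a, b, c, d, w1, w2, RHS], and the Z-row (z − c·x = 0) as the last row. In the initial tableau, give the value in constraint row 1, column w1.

1

Slack w1 belongs to constraint 1; its column is the unit vector e_1, so the entry in row 1 is 1.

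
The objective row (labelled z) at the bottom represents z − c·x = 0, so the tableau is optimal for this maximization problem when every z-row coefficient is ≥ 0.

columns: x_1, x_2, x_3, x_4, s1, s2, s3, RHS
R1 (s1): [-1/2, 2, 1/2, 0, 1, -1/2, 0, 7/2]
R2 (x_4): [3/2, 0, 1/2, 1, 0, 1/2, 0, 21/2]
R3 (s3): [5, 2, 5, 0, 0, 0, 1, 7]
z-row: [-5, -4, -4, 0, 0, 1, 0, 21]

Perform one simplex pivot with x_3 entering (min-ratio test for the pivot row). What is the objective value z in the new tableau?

133/5

Ratio test on column x_3 — row 1: (7/2)/(1/2) = 7; row 2: (21/2)/(1/2) = 21; row 3: 7/5 = 7/5. Minimum is 7/5 at row 3 (s3 leaves); pivot element 5.
Pivot on row 3; the z-row RHS becomes 21 − (-4)·(7/5) = 133/5.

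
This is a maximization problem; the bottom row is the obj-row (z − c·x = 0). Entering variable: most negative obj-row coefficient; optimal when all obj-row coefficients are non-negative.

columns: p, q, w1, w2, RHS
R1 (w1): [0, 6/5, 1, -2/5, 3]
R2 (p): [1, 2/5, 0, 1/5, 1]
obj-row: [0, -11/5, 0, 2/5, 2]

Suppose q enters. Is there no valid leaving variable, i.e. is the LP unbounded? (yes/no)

Column q has positive entries in row(s) 1, 2, so the ratio test bounds it — not unbounded.

no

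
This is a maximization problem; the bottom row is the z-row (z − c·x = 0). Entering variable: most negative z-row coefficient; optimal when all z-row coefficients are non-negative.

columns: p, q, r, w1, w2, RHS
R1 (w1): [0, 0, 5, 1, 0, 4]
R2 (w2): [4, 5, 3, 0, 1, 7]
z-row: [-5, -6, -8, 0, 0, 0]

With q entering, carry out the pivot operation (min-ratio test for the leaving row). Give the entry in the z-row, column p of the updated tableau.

Ratio test on column q — row 1: entry 0 ≤ 0; row 2: 7/5 = 7/5. Minimum is 7/5 at row 2 (w2 leaves); pivot element 5.
Divide row 2 by 5; eliminate column q from the other rows.
z-row update in column p: -5 − (-6)·(4/5) = -1/5.

-1/5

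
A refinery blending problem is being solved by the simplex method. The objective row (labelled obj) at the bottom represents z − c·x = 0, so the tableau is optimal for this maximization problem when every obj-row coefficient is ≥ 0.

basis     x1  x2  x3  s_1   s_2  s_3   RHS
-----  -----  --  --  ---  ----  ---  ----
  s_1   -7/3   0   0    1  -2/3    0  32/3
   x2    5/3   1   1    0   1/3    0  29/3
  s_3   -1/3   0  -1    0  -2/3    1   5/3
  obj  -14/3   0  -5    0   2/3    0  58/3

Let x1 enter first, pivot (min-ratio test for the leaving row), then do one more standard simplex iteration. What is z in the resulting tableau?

Ratio test on column x1 — row 1: entry -7/3 ≤ 0; row 2: (29/3)/(5/3) = 29/5; row 3: entry -1/3 ≤ 0. Minimum is 29/5 at row 2 (x2 leaves); pivot element 5/3.
Pivot on row 2; the obj-row RHS becomes 58/3 − (-14/3)·(29/5) = 232/5.
Next entering variable (most negative obj-row entry -11/5): x3.
Ratio test on column x3 — row 1: (121/5)/(7/5) = 121/7; row 2: (29/5)/(3/5) = 29/3; row 3: entry -4/5 ≤ 0. Minimum is 29/3 at row 2 (x1 leaves); pivot element 3/5.
After the second pivot the obj-row RHS is 232/5 − (-11/5)·(29/3) = 203/3.

203/3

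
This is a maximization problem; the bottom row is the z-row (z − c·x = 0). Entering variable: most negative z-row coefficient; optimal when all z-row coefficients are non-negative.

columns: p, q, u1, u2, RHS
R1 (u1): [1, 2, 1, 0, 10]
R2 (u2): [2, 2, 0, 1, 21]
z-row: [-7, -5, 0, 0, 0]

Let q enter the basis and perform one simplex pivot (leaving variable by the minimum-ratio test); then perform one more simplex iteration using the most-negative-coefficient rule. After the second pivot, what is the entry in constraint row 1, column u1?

Ratio test on column q — row 1: 10/2 = 5; row 2: 21/2 = 21/2. Minimum is 5 at row 1 (u1 leaves); pivot element 2.
Divide row 1 by 2; eliminate column q from the other rows.
Second iteration: most negative z-row entry is -9/2 in column p, so p enters.
Ratio test on column p — row 1: 5/(1/2) = 10; row 2: 11/1 = 11. Minimum is 10 at row 1 (q leaves); pivot element 1/2.
Divide row 1 by 1/2; eliminate column p from the other rows.
After both pivots, the entry at constraint row 1, column u1 is 1.

1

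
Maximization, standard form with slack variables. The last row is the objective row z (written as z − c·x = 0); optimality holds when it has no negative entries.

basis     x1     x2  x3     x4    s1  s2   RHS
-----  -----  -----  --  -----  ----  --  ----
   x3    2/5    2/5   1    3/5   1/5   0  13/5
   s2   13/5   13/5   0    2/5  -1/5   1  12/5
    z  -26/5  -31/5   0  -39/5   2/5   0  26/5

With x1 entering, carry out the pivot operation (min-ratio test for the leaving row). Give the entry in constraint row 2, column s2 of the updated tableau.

5/13

Ratio test on column x1 — row 1: (13/5)/(2/5) = 13/2; row 2: (12/5)/(13/5) = 12/13. Minimum is 12/13 at row 2 (s2 leaves); pivot element 13/5.
Divide row 2 by 13/5; eliminate column x1 from the other rows.
In the new row 2, the s2 entry is the old entry divided by the pivot: 1/(13/5) = 5/13.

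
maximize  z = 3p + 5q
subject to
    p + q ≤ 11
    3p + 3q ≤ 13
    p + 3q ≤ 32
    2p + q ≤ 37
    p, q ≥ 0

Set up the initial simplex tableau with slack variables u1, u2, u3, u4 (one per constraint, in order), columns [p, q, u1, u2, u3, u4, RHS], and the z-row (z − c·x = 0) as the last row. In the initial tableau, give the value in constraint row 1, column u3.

Slack u3 belongs to constraint 3; its column is the unit vector e_3, so the entry in row 1 is 0.

0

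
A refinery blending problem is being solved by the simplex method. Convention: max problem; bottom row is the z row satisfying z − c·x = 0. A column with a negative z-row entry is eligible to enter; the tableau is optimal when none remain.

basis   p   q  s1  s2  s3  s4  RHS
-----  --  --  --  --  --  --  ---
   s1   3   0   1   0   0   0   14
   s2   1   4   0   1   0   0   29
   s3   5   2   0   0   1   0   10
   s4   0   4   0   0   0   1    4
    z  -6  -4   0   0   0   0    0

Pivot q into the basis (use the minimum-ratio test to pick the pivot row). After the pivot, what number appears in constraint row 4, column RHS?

1

Ratio test on column q — row 1: entry 0 ≤ 0; row 2: 29/4 = 29/4; row 3: 10/2 = 5; row 4: 4/4 = 1. Minimum is 1 at row 4 (s4 leaves); pivot element 4.
Divide row 4 by 4; eliminate column q from the other rows.
In the new row 4, the RHS entry is the old entry divided by the pivot: 4/4 = 1.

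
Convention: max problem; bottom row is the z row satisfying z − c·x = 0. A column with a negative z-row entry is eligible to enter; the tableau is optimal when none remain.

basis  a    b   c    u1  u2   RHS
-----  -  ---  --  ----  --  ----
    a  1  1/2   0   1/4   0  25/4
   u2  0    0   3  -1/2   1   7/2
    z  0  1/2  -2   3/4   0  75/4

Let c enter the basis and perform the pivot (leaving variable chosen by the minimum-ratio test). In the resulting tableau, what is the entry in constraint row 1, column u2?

Ratio test on column c — row 1: entry 0 ≤ 0; row 2: (7/2)/3 = 7/6. Minimum is 7/6 at row 2 (u2 leaves); pivot element 3.
Divide row 2 by 3; eliminate column c from the other rows.
Row 1 update in column u2: 0 − 0·(1/3) = 0.

0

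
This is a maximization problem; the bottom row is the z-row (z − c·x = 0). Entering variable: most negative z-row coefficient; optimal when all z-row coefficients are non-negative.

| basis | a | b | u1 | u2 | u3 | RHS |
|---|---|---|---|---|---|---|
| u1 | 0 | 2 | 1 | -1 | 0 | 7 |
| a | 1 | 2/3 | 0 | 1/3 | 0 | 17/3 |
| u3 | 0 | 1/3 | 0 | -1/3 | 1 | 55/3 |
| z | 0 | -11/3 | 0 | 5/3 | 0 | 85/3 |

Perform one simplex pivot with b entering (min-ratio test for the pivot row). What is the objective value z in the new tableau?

247/6

Ratio test on column b — row 1: 7/2 = 7/2; row 2: (17/3)/(2/3) = 17/2; row 3: (55/3)/(1/3) = 55. Minimum is 7/2 at row 1 (u1 leaves); pivot element 2.
Pivot on row 1; the z-row RHS becomes 85/3 − (-11/3)·(7/2) = 247/6.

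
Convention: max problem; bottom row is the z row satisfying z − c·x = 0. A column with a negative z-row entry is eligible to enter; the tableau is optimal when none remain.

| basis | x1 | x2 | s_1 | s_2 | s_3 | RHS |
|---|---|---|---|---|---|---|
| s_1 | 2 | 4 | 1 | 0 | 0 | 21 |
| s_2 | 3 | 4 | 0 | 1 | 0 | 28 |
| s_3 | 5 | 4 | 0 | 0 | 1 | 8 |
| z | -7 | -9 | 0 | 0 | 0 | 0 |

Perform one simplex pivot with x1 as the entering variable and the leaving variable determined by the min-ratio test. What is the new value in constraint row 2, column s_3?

-3/5

Ratio test on column x1 — row 1: 21/2 = 21/2; row 2: 28/3 = 28/3; row 3: 8/5 = 8/5. Minimum is 8/5 at row 3 (s_3 leaves); pivot element 5.
Divide row 3 by 5; eliminate column x1 from the other rows.
Row 2 update in column s_3: 0 − 3·(1/5) = -3/5.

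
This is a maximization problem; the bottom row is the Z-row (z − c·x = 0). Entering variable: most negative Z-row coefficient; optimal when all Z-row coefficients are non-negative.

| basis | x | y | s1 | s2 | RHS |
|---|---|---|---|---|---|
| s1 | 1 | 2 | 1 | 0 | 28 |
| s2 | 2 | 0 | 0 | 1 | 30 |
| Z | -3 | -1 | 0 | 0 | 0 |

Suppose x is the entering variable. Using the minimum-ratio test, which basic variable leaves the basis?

s2

Column x entries and ratios — s1: 28/1 = 28; s2: 30/2 = 15.
Smallest ratio is 15 in the row of s2, so s2 leaves.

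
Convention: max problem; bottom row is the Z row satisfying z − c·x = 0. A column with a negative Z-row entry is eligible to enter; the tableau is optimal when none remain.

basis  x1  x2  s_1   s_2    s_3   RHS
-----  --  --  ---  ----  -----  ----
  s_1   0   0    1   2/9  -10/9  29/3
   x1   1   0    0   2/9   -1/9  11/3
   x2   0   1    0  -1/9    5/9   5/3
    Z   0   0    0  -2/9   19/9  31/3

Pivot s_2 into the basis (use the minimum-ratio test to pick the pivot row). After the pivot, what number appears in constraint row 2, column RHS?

33/2

Ratio test on column s_2 — row 1: (29/3)/(2/9) = 87/2; row 2: (11/3)/(2/9) = 33/2; row 3: entry -1/9 ≤ 0. Minimum is 33/2 at row 2 (x1 leaves); pivot element 2/9.
Divide row 2 by 2/9; eliminate column s_2 from the other rows.
In the new row 2, the RHS entry is the old entry divided by the pivot: (11/3)/(2/9) = 33/2.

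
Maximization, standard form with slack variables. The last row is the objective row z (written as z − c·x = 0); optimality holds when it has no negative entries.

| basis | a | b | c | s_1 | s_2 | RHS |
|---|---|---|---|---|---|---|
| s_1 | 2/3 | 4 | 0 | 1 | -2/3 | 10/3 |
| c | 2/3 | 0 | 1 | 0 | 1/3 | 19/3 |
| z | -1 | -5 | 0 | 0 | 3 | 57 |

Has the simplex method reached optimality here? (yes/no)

no

The z-row has a negative entry -5 in column b, so it is not optimal.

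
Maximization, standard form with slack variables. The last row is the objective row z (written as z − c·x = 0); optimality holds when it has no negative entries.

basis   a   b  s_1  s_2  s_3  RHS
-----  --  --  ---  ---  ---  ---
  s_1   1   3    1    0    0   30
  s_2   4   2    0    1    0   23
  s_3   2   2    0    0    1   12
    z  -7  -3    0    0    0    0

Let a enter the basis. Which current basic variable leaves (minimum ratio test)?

Column a entries and ratios — s_1: 30/1 = 30; s_2: 23/4 = 23/4; s_3: 12/2 = 6.
Smallest ratio is 23/4 in the row of s_2, so s_2 leaves.

s_2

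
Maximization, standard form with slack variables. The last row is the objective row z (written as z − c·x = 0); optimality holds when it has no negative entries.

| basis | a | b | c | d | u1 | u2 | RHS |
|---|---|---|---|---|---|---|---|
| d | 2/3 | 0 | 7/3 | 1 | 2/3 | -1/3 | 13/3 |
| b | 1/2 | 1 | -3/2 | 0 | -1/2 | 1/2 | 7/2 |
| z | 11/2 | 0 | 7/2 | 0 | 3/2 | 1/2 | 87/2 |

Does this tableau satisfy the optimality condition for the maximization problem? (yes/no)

yes

Every z-row coefficient is ≥ 0, so the tableau is optimal.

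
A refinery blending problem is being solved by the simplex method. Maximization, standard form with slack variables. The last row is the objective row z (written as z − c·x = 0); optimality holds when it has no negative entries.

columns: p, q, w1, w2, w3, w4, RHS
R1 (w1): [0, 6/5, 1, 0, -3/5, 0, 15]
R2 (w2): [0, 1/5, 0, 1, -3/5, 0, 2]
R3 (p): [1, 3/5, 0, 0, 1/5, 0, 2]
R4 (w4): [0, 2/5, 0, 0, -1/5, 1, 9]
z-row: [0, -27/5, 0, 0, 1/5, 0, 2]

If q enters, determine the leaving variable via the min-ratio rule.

p

Column q entries and ratios — w1: 15/(6/5) = 25/2; w2: 2/(1/5) = 10; p: 2/(3/5) = 10/3; w4: 9/(2/5) = 45/2.
Smallest ratio is 10/3 in the row of p, so p leaves.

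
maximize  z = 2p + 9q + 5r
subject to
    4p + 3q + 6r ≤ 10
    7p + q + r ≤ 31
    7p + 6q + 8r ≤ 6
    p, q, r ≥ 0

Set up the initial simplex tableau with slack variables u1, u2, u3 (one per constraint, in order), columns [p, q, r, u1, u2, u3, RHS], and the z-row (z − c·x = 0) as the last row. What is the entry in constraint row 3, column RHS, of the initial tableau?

The RHS of constraint 3 is b_3 = 6.

6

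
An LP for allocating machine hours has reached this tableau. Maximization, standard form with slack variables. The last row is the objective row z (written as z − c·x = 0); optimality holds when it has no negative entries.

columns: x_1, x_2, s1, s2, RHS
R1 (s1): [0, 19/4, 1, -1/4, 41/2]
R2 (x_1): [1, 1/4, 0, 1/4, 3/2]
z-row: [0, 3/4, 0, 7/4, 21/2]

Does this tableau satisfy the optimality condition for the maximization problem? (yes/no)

Every z-row coefficient is ≥ 0, so the tableau is optimal.

yes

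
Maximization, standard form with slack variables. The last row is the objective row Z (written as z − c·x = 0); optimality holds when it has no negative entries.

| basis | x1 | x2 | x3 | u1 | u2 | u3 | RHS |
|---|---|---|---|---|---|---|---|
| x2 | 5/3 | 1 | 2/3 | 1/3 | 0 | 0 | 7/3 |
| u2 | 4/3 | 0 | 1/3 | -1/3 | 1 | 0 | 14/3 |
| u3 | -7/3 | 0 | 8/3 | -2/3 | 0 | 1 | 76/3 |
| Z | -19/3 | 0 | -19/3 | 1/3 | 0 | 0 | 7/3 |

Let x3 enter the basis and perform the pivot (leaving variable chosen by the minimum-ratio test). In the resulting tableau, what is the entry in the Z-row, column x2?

19/2

Ratio test on column x3 — row 1: (7/3)/(2/3) = 7/2; row 2: (14/3)/(1/3) = 14; row 3: (76/3)/(8/3) = 19/2. Minimum is 7/2 at row 1 (x2 leaves); pivot element 2/3.
Divide row 1 by 2/3; eliminate column x3 from the other rows.
Z-row update in column x2: 0 − (-19/3)·(3/2) = 19/2.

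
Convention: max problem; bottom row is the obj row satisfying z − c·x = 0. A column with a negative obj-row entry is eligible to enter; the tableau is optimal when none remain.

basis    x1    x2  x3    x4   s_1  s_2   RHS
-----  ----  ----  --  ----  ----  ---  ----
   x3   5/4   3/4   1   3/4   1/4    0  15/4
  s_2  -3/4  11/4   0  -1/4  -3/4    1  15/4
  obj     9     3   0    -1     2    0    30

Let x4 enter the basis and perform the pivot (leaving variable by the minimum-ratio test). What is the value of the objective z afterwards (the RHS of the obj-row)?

Ratio test on column x4 — row 1: (15/4)/(3/4) = 5; row 2: entry -1/4 ≤ 0. Minimum is 5 at row 1 (x3 leaves); pivot element 3/4.
Pivot on row 1; the obj-row RHS becomes 30 − (-1)·5 = 35.

35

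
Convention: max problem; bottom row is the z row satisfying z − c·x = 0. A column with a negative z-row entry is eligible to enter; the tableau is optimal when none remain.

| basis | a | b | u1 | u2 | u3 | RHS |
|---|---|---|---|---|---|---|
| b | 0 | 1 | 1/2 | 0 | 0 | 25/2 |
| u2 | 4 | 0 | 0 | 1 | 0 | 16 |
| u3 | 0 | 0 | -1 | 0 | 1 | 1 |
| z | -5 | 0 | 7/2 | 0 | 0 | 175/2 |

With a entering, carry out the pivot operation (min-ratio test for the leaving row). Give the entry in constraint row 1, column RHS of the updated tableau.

Ratio test on column a — row 1: entry 0 ≤ 0; row 2: 16/4 = 4; row 3: entry 0 ≤ 0. Minimum is 4 at row 2 (u2 leaves); pivot element 4.
Divide row 2 by 4; eliminate column a from the other rows.
Row 1 update in column RHS: 25/2 − 0·4 = 25/2.

25/2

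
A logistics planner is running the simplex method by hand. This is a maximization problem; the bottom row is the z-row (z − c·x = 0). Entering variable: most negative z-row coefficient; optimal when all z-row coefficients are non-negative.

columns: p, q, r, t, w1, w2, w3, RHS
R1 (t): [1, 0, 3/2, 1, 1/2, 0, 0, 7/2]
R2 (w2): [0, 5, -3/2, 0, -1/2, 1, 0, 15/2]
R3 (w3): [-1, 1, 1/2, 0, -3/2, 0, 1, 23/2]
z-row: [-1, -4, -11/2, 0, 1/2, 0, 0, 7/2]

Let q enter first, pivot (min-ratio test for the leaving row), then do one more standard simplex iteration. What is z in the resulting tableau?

377/15

Ratio test on column q — row 1: entry 0 ≤ 0; row 2: (15/2)/5 = 3/2; row 3: (23/2)/1 = 23/2. Minimum is 3/2 at row 2 (w2 leaves); pivot element 5.
Pivot on row 2; the z-row RHS becomes 7/2 − (-4)·(3/2) = 19/2.
Next entering variable (most negative z-row entry -67/10): r.
Ratio test on column r — row 1: (7/2)/(3/2) = 7/3; row 2: entry -3/10 ≤ 0; row 3: 10/(4/5) = 25/2. Minimum is 7/3 at row 1 (t leaves); pivot element 3/2.
After the second pivot the z-row RHS is 19/2 − (-67/10)·(7/3) = 377/15.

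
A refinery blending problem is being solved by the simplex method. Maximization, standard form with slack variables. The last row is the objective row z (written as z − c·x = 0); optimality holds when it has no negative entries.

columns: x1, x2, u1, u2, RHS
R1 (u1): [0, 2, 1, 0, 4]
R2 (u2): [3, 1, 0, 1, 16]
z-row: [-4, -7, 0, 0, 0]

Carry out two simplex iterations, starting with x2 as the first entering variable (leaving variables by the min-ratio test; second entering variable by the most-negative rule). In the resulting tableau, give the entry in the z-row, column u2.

Ratio test on column x2 — row 1: 4/2 = 2; row 2: 16/1 = 16. Minimum is 2 at row 1 (u1 leaves); pivot element 2.
Divide row 1 by 2; eliminate column x2 from the other rows.
Second iteration: most negative z-row entry is -4 in column x1, so x1 enters.
Ratio test on column x1 — row 1: entry 0 ≤ 0; row 2: 14/3 = 14/3. Minimum is 14/3 at row 2 (u2 leaves); pivot element 3.
Divide row 2 by 3; eliminate column x1 from the other rows.
After both pivots, the entry at the z-row, column u2 is 4/3.

4/3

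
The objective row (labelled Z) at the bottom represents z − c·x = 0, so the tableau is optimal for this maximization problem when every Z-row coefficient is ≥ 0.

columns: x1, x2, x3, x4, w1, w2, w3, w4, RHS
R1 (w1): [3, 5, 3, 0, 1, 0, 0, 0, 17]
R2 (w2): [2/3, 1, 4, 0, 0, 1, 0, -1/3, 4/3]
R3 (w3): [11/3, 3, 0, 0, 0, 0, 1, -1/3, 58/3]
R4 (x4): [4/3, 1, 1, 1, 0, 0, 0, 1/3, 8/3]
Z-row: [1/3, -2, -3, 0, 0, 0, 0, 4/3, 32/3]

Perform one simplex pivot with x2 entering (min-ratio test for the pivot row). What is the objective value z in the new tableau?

Ratio test on column x2 — row 1: 17/5 = 17/5; row 2: (4/3)/1 = 4/3; row 3: (58/3)/3 = 58/9; row 4: (8/3)/1 = 8/3. Minimum is 4/3 at row 2 (w2 leaves); pivot element 1.
Pivot on row 2; the Z-row RHS becomes 32/3 − (-2)·(4/3) = 40/3.

40/3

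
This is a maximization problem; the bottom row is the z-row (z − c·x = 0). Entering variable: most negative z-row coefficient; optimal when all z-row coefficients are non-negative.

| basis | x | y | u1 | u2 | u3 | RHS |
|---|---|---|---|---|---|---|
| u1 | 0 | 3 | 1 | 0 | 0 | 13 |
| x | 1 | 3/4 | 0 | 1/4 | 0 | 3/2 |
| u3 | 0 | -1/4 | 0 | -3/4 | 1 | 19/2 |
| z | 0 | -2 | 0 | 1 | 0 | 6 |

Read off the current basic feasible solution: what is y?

y is not in the basis, so in the current basic feasible solution y = 0.

0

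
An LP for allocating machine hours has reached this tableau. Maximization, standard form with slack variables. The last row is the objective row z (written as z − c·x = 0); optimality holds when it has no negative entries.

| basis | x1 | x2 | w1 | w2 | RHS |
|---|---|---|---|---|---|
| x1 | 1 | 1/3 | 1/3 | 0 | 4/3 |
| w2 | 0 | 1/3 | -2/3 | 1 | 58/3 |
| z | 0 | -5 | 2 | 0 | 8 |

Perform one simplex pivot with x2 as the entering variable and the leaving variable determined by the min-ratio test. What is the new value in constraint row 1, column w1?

1

Ratio test on column x2 — row 1: (4/3)/(1/3) = 4; row 2: (58/3)/(1/3) = 58. Minimum is 4 at row 1 (x1 leaves); pivot element 1/3.
Divide row 1 by 1/3; eliminate column x2 from the other rows.
In the new row 1, the w1 entry is the old entry divided by the pivot: (1/3)/(1/3) = 1.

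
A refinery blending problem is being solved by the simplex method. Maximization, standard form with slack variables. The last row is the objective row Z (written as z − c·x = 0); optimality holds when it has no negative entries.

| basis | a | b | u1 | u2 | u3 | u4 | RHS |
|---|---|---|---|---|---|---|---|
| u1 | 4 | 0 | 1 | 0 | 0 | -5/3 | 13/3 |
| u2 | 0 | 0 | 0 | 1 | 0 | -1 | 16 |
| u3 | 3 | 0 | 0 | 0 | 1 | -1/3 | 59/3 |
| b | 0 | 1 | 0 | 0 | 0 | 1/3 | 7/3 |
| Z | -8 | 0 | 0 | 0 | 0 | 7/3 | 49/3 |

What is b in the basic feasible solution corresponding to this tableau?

b is basic (row 4); its value is the RHS of that row, 7/3.

7/3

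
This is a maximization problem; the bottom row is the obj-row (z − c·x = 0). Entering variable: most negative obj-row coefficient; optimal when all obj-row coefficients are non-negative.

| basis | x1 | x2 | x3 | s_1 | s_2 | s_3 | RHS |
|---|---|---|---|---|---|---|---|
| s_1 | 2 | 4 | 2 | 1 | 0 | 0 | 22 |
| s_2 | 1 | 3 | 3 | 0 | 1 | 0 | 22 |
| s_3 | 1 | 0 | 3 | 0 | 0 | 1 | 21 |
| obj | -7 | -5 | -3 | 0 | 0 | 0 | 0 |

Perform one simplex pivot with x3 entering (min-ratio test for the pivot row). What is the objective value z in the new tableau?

21

Ratio test on column x3 — row 1: 22/2 = 11; row 2: 22/3 = 22/3; row 3: 21/3 = 7. Minimum is 7 at row 3 (s_3 leaves); pivot element 3.
Pivot on row 3; the obj-row RHS becomes 0 − (-3)·7 = 21.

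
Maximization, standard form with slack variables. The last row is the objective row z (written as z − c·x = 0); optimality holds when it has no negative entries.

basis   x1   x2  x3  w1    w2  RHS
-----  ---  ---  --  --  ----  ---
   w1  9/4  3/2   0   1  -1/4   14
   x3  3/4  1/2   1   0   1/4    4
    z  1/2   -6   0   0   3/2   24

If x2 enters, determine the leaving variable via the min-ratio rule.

Column x2 entries and ratios — w1: 14/(3/2) = 28/3; x3: 4/(1/2) = 8.
Smallest ratio is 8 in the row of x3, so x3 leaves.

x3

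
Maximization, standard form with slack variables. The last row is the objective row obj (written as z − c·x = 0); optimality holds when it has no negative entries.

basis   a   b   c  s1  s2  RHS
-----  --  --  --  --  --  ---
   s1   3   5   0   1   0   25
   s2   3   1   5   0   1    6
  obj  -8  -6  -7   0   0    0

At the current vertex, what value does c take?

0

c is not in the basis, so in the current basic feasible solution c = 0.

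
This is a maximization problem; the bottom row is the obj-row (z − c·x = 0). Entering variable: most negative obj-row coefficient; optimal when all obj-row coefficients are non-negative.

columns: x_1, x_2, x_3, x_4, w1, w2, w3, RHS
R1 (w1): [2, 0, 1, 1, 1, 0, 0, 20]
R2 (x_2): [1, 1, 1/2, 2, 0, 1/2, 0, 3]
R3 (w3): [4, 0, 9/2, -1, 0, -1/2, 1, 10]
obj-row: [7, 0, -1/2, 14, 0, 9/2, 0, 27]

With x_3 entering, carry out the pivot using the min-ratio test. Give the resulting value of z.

Ratio test on column x_3 — row 1: 20/1 = 20; row 2: 3/(1/2) = 6; row 3: 10/(9/2) = 20/9. Minimum is 20/9 at row 3 (w3 leaves); pivot element 9/2.
Pivot on row 3; the obj-row RHS becomes 27 − (-1/2)·(20/9) = 253/9.

253/9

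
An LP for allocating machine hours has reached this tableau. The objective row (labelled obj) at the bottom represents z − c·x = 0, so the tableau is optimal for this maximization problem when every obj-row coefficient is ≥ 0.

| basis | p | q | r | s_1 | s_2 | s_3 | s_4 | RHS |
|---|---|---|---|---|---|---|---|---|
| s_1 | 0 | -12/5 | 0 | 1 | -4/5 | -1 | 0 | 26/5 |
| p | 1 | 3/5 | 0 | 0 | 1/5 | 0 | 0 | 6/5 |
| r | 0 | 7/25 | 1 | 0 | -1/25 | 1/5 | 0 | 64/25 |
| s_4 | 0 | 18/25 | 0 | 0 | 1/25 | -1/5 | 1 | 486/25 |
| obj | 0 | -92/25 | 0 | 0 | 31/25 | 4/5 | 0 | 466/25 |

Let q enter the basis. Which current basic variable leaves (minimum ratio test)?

Column q entries and ratios — s_1: -12/5 ≤ 0, skip; p: (6/5)/(3/5) = 2; r: (64/25)/(7/25) = 64/7; s_4: (486/25)/(18/25) = 27.
Smallest ratio is 2 in the row of p, so p leaves.

p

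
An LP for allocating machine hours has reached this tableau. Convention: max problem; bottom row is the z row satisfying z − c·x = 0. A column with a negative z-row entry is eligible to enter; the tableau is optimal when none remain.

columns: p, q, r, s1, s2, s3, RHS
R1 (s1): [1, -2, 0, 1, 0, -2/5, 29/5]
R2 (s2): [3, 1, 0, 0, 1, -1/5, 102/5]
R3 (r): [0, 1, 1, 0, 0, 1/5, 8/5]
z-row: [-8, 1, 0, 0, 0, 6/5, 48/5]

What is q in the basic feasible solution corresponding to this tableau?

q is not in the basis, so in the current basic feasible solution q = 0.

0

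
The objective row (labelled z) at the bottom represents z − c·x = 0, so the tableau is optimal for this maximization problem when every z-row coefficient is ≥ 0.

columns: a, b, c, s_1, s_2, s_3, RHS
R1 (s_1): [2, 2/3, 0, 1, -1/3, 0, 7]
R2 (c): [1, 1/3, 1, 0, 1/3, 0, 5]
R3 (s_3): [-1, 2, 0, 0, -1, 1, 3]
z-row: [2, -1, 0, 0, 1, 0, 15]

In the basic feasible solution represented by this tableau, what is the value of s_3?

3

s_3 is basic (row 3); its value is the RHS of that row, 3.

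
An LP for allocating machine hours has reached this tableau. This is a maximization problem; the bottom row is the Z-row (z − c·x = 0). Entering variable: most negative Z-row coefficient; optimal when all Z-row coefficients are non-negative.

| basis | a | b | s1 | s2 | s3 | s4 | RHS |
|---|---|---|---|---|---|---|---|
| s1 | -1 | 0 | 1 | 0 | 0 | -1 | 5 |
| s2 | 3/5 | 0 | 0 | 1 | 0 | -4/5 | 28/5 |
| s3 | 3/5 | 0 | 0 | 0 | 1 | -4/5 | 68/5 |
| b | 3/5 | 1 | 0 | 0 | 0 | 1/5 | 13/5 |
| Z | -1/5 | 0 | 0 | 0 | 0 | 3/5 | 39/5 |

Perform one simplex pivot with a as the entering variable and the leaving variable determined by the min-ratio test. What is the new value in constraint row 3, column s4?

Ratio test on column a — row 1: entry -1 ≤ 0; row 2: (28/5)/(3/5) = 28/3; row 3: (68/5)/(3/5) = 68/3; row 4: (13/5)/(3/5) = 13/3. Minimum is 13/3 at row 4 (b leaves); pivot element 3/5.
Divide row 4 by 3/5; eliminate column a from the other rows.
Row 3 update in column s4: -4/5 − (3/5)·(1/3) = -1.

-1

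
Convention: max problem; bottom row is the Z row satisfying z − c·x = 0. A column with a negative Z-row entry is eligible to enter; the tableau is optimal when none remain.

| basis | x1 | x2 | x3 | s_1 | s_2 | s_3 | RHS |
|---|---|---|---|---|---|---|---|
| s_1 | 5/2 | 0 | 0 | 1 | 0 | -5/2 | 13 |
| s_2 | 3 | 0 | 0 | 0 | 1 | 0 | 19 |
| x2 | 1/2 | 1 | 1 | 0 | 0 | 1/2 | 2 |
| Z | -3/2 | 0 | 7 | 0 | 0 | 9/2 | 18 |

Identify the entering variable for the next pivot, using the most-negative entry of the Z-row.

x1

Negative Z-row entries: x1: -3/2.
The most negative is -3/2 in column x1, so x1 enters.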